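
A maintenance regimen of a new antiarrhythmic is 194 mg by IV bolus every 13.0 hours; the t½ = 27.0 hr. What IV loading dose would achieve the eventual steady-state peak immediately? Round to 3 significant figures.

k = ln 2 / 27.0 = 0.02567 hr⁻¹
Accumulation ratio R = 1 / (1 − e^(−kτ)) = 1 / (1 − e^(−0.02567×13.0)) = 1 / (1 − 0.7162) = 3.524
Loading dose = maintenance dose × R = 194 × 3.524 ≈ 684 mg

684 mg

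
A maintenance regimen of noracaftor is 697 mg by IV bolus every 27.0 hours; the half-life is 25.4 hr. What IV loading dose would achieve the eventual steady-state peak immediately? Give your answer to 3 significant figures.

1340 mg

k = ln 2 / 25.4 = 0.02729 hr⁻¹
Accumulation ratio R = 1 / (1 − e^(−kτ)) = 1 / (1 − e^(−0.02729×27.0)) = 1 / (1 − 0.4786) = 1.918
Loading dose = maintenance dose × R = 697 × 1.918 ≈ 1340 mg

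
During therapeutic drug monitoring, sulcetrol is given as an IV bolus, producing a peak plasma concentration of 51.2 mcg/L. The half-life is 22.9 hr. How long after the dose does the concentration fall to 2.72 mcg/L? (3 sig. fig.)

97.0 hours

k = ln 2 / 22.9 = 0.03027 hr⁻¹
C(t) = C₀ e^(−kt)  ⇒  t = ln(C₀/C) / k
t = ln(51.2/2.72) / 0.03027 = 2.935 / 0.03027 ≈ 97.0 hours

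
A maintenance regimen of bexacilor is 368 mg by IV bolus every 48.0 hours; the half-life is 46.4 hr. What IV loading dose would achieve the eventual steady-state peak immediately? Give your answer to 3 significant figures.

719 mg

k = ln 2 / 46.4 = 0.01494 hr⁻¹
Accumulation ratio R = 1 / (1 − e^(−kτ)) = 1 / (1 − e^(−0.01494×48.0)) = 1 / (1 − 0.4882) = 1.954
Loading dose = maintenance dose × R = 368 × 1.954 ≈ 719 mg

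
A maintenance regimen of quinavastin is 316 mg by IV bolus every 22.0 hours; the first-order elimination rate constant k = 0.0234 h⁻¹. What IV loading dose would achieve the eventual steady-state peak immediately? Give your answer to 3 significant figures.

785 mg

Accumulation ratio R = 1 / (1 − e^(−kτ)) = 1 / (1 − e^(−0.02340×22.0)) = 1 / (1 − 0.5976) = 2.485
Loading dose = maintenance dose × R = 316 × 2.485 ≈ 785 mg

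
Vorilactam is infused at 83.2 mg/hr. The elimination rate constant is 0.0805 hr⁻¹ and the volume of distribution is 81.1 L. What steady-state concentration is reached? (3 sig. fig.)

12.7 µg/mL

CL = k · V = 0.0805 × 81.1 = 6.529 L/hr
Css = rate / CL = 83.2 / 6.529 ≈ 12.7 µg/mL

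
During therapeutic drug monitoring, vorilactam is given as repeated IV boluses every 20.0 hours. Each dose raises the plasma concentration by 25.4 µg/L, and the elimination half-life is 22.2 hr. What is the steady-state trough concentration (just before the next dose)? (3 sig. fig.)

29.3 µg/L

k = ln 2 / 22.2 = 0.03122 hr⁻¹
Fraction remaining after one interval: e^(−kτ) = e^(−0.03122 × 20.0) = 0.5356
R = 1 / (1 − 0.5356) = 2.153
Css,max = 25.4 × 2.153 = 54.69 µg/L
Css,min = Css,max × e^(−kτ) = 54.69 × 0.5356 ≈ 29.3 µg/L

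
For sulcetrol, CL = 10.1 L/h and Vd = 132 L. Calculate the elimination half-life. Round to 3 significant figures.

9.06 hours

k = CL / V = 10.1 / 132 = 0.07652 h⁻¹
t½ = ln 2 / k = ln 2 / 0.07652 ≈ 9.06 hours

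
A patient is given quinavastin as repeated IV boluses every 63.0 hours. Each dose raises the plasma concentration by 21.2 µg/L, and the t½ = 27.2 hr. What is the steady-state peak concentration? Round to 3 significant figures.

k = ln 2 / 27.2 = 0.02548 hr⁻¹
Fraction remaining after one interval: e^(−kτ) = e^(−0.02548 × 63.0) = 0.2008
R = 1 / (1 − 0.2008) = 1.251
Css,max = 21.2 × 1.251 ≈ 26.5 µg/L

26.5 µg/L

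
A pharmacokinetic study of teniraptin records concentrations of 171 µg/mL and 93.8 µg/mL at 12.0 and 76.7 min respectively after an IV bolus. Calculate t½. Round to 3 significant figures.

74.7 minutes

k = ln(C₁/C₂) / (t₂ − t₁) = ln(171/93.8) / (76.7 − 12.0)
  = 0.6005 / 64.70 = 0.009281 min⁻¹
t½ = ln 2 / k = ln 2 / 0.009281 ≈ 74.7 minutes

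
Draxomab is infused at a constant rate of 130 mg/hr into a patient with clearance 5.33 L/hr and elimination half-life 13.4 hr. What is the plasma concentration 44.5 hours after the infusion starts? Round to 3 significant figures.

Css = rate / CL = 130 / 5.33 = 24.39 mg/L
k = ln 2 / 13.4 = 0.05173 hr⁻¹
C(t) = Css (1 − e^(−kt)) = 24.39 × (1 − e^(−2.302)) = 24.39 × 0.8999 ≈ 21.9 mg/L

21.9 mg/L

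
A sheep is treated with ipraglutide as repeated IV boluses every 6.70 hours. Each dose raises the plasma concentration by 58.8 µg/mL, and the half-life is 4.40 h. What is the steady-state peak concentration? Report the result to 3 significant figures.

90.2 µg/mL

k = ln 2 / 4.40 = 0.1575 h⁻¹
Fraction remaining after one interval: e^(−kτ) = e^(−0.1575 × 6.70) = 0.3480
R = 1 / (1 − 0.3480) = 1.534
Css,max = 58.8 × 1.534 ≈ 90.2 µg/mL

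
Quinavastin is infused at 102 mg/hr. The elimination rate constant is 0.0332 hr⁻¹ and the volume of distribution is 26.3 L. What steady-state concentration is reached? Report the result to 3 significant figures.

CL = k · V = 0.0332 × 26.3 = 0.8732 L/hr
Css = rate / CL = 102 / 0.8732 ≈ 117 µg/mL

117 µg/mL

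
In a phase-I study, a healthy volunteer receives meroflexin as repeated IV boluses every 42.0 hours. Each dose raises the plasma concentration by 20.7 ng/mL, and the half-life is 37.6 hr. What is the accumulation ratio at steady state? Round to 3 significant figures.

1.86

k = ln 2 / 37.6 = 0.01843 hr⁻¹
Fraction remaining after one interval: e^(−kτ) = e^(−0.01843 × 42.0) = 0.4610
R = 1 / (1 − 0.4610) = 1 / 0.5390 ≈ 1.86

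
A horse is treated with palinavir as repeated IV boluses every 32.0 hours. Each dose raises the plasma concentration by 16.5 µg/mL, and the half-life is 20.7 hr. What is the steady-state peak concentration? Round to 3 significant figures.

25.1 µg/mL

k = ln 2 / 20.7 = 0.03349 hr⁻¹
Fraction remaining after one interval: e^(−kτ) = e^(−0.03349 × 32.0) = 0.3425
R = 1 / (1 − 0.3425) = 1.521
Css,max = 16.5 × 1.521 ≈ 25.1 µg/mL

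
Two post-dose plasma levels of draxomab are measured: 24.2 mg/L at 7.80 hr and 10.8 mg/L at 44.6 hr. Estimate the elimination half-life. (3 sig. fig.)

k = ln(C₁/C₂) / (t₂ − t₁) = ln(24.2/10.8) / (44.6 − 7.80)
  = 0.8068 / 36.80 = 0.02192 hr⁻¹
t½ = ln 2 / k = ln 2 / 0.02192 ≈ 31.6 hours

31.6 hours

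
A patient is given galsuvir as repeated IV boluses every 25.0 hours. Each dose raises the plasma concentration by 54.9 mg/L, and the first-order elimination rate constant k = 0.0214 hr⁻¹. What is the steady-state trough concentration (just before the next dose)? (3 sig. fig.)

Fraction remaining after one interval: e^(−kτ) = e^(−0.02140 × 25.0) = 0.5857
R = 1 / (1 − 0.5857) = 2.414
Css,max = 54.9 × 2.414 = 132.5 mg/L
Css,min = Css,max × e^(−kτ) = 132.5 × 0.5857 ≈ 77.6 mg/L

77.6 mg/L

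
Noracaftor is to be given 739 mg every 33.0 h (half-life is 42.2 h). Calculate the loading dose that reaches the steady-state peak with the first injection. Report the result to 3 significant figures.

1770 mg

k = ln 2 / 42.2 = 0.01643 h⁻¹
Accumulation ratio R = 1 / (1 − e^(−kτ)) = 1 / (1 − e^(−0.01643×33.0)) = 1 / (1 − 0.5816) = 2.390
Loading dose = maintenance dose × R = 739 × 2.390 ≈ 1770 mg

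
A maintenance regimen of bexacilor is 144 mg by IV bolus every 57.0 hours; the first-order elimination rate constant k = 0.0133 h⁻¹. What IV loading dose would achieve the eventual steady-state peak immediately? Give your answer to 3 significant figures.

Accumulation ratio R = 1 / (1 − e^(−kτ)) = 1 / (1 − e^(−0.01330×57.0)) = 1 / (1 − 0.4686) = 1.882
Loading dose = maintenance dose × R = 144 × 1.882 ≈ 271 mg

271 mg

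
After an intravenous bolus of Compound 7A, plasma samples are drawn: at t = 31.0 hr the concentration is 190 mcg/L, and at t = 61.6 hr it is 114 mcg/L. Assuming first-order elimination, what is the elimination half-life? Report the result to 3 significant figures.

k = ln(C₁/C₂) / (t₂ − t₁) = ln(190/114) / (61.6 − 31.0)
  = 0.5108 / 30.60 = 0.01669 hr⁻¹
t½ = ln 2 / k = ln 2 / 0.01669 ≈ 41.5 hours

41.5 hours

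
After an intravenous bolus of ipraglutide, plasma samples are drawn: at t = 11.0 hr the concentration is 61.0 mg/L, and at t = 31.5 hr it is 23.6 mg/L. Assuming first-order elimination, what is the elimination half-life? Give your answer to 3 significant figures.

15.0 hours

k = ln(C₁/C₂) / (t₂ − t₁) = ln(61.0/23.6) / (31.5 − 11.0)
  = 0.9496 / 20.50 = 0.04632 hr⁻¹
t½ = ln 2 / k = ln 2 / 0.04632 ≈ 15.0 hours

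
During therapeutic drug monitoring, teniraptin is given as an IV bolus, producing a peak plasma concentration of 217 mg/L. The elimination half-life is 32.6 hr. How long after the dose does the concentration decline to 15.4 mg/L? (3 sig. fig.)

124 hours

k = ln 2 / 32.6 = 0.02126 hr⁻¹
C(t) = C₀ e^(−kt)  ⇒  t = ln(C₀/C) / k
t = ln(217/15.4) / 0.02126 = 2.646 / 0.02126 ≈ 124 hours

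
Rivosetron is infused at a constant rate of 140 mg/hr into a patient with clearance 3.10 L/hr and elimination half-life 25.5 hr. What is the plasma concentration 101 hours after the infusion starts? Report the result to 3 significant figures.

Css = rate / CL = 140 / 3.10 = 45.16 µg/mL
k = ln 2 / 25.5 = 0.02718 hr⁻¹
C(t) = Css (1 − e^(−kt)) = 45.16 × (1 − e^(−2.745)) = 45.16 × 0.9358 ≈ 42.3 µg/mL

42.3 µg/mL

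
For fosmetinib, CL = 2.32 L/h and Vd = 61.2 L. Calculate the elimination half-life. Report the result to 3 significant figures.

k = CL / V = 2.32 / 61.2 = 0.03791 h⁻¹
t½ = ln 2 / k = ln 2 / 0.03791 ≈ 18.3 hours

18.3 hours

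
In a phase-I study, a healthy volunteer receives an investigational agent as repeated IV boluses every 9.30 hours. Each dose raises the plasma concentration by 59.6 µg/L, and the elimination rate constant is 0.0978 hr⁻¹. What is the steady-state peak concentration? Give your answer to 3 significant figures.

Fraction remaining after one interval: e^(−kτ) = e^(−0.09780 × 9.30) = 0.4027
R = 1 / (1 − 0.4027) = 1.674
Css,max = 59.6 × 1.674 ≈ 99.8 µg/L

99.8 µg/L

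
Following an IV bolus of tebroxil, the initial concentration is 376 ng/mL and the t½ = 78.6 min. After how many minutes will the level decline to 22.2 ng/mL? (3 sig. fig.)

k = ln 2 / 78.6 = 0.008819 min⁻¹
C(t) = C₀ e^(−kt)  ⇒  t = ln(C₀/C) / k
t = ln(376/22.2) / 0.008819 = 2.829 / 0.008819 ≈ 321 minutes

321 minutes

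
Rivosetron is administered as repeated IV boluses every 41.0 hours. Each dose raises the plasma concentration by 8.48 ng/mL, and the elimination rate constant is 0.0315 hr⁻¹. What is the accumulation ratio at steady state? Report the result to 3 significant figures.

1.38

Fraction remaining after one interval: e^(−kτ) = e^(−0.03150 × 41.0) = 0.2749
R = 1 / (1 − 0.2749) = 1 / 0.7251 ≈ 1.38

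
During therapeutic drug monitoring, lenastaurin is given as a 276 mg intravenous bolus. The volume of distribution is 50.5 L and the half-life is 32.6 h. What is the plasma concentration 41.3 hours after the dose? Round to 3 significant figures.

2.27 mg/L

C₀ = dose / V = 276 / 50.5 = 5.465 mg/L
k = ln 2 / 32.6 = 0.02126 h⁻¹
C(t) = C₀ e^(−kt) = 5.465 × e^(−0.02126 × 41.3) = 5.465 × e^(−0.8781) = 5.465 × 0.4156 ≈ 2.27 mg/L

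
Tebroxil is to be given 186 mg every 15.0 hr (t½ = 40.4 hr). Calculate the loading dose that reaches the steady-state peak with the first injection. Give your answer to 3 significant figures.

820 mg

k = ln 2 / 40.4 = 0.01716 hr⁻¹
Accumulation ratio R = 1 / (1 − e^(−kτ)) = 1 / (1 − e^(−0.01716×15.0)) = 1 / (1 − 0.7731) = 4.407
Loading dose = maintenance dose × R = 186 × 4.407 ≈ 820 mg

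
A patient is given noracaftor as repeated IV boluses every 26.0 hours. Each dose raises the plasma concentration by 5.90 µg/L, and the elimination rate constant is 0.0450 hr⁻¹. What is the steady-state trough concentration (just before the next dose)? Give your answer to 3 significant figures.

2.66 µg/L

Fraction remaining after one interval: e^(−kτ) = e^(−0.04500 × 26.0) = 0.3104
R = 1 / (1 − 0.3104) = 1.450
Css,max = 5.90 × 1.450 = 8.555 µg/L
Css,min = Css,max × e^(−kτ) = 8.555 × 0.3104 ≈ 2.66 µg/L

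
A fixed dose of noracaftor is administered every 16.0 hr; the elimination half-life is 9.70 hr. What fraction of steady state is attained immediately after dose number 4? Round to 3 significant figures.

0.990

k = ln 2 / 9.70 = 0.07146 hr⁻¹
f_n = 1 − e^(−nkτ) = 1 − e^(−4 × 0.07146 × 16.0) = 1 − e^(−4.573) = 1 − 0.01032 ≈ 0.990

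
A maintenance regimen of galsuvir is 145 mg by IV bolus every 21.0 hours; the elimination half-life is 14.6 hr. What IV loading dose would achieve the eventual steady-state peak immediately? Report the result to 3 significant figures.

230 mg

k = ln 2 / 14.6 = 0.04748 hr⁻¹
Accumulation ratio R = 1 / (1 − e^(−kτ)) = 1 / (1 − e^(−0.04748×21.0)) = 1 / (1 − 0.3690) = 1.585
Loading dose = maintenance dose × R = 145 × 1.585 ≈ 230 mg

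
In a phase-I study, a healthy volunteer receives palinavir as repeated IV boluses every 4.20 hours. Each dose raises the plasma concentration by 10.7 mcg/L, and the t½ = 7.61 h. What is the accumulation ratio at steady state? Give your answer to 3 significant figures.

3.15

k = ln 2 / 7.61 = 0.09108 h⁻¹
Fraction remaining after one interval: e^(−kτ) = e^(−0.09108 × 4.20) = 0.6821
R = 1 / (1 − 0.6821) = 1 / 0.3179 ≈ 3.15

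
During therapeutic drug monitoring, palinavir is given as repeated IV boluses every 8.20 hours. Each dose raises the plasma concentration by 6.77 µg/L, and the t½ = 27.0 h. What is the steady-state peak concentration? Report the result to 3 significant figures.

35.7 µg/L

k = ln 2 / 27.0 = 0.02567 h⁻¹
Fraction remaining after one interval: e^(−kτ) = e^(−0.02567 × 8.20) = 0.8102
R = 1 / (1 − 0.8102) = 5.268
Css,max = 6.77 × 5.268 ≈ 35.7 µg/L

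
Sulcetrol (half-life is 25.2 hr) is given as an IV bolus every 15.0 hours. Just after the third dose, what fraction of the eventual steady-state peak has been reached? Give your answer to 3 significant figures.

0.710

k = ln 2 / 25.2 = 0.02751 hr⁻¹
f_n = 1 − e^(−nkτ) = 1 − e^(−3 × 0.02751 × 15.0) = 1 − e^(−1.238) = 1 − 0.2900 ≈ 0.710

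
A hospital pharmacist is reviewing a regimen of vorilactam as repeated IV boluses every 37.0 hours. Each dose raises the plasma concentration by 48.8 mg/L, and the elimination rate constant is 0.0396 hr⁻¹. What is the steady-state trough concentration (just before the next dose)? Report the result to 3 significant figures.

Fraction remaining after one interval: e^(−kτ) = e^(−0.03960 × 37.0) = 0.2310
R = 1 / (1 − 0.2310) = 1.300
Css,max = 48.8 × 1.300 = 63.46 mg/L
Css,min = Css,max × e^(−kτ) = 63.46 × 0.2310 ≈ 14.7 mg/L

14.7 mg/L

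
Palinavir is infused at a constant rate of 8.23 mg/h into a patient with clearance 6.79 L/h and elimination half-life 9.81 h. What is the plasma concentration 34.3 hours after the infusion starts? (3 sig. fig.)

1.10 µg/mL

Css = rate / CL = 8.23 / 6.79 = 1.212 µg/mL
k = ln 2 / 9.81 = 0.07066 h⁻¹
C(t) = Css (1 − e^(−kt)) = 1.212 × (1 − e^(−2.424)) = 1.212 × 0.9114 ≈ 1.10 µg/mL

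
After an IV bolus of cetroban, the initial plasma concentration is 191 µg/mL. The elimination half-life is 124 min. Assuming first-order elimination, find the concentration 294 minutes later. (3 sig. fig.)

36.9 µg/mL

k = ln 2 / 124 = 0.005590 min⁻¹
C(t) = C₀ e^(−kt) = 191 × e^(−0.005590 × 294) = 191 × e^(−1.643) = 191 × 0.1933 ≈ 36.9 µg/mL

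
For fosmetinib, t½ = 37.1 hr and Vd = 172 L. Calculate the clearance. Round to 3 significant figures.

k = ln 2 / t½ = ln 2 / 37.1 = 0.01868 hr⁻¹
CL = k · V = 0.01868 × 172 ≈ 3.21 L/hr

3.21 L/hr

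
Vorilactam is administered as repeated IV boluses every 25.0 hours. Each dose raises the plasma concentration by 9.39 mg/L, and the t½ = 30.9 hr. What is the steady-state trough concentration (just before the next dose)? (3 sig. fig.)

k = ln 2 / 30.9 = 0.02243 hr⁻¹
Fraction remaining after one interval: e^(−kτ) = e^(−0.02243 × 25.0) = 0.5708
R = 1 / (1 − 0.5708) = 2.330
Css,max = 9.39 × 2.330 = 21.88 mg/L
Css,min = Css,max × e^(−kτ) = 21.88 × 0.5708 ≈ 12.5 mg/L

12.5 mg/L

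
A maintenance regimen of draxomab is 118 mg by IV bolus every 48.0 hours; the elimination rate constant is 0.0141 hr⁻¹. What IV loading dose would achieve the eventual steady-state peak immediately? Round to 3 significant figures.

240 mg

Accumulation ratio R = 1 / (1 − e^(−kτ)) = 1 / (1 − e^(−0.01410×48.0)) = 1 / (1 − 0.5082) = 2.034
Loading dose = maintenance dose × R = 118 × 2.034 ≈ 240 mg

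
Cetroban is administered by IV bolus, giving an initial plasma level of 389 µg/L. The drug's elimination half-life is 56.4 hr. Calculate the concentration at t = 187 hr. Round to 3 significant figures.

k = ln 2 / 56.4 = 0.01229 hr⁻¹
187 hr is 3.316 half-lives, so C = 389 × (1/2)^3.316 = 389 × 0.1004 ≈ 39.1 µg/L

39.1 µg/L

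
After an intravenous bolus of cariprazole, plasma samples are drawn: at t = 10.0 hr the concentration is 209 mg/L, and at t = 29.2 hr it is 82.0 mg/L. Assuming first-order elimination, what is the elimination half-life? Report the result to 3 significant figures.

14.2 hours

k = ln(C₁/C₂) / (t₂ − t₁) = ln(209/82.0) / (29.2 − 10.0)
  = 0.9356 / 19.20 = 0.04873 hr⁻¹
t½ = ln 2 / k = ln 2 / 0.04873 ≈ 14.2 hours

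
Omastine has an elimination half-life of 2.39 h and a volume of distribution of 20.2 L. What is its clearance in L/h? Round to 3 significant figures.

k = ln 2 / t½ = ln 2 / 2.39 = 0.2900 h⁻¹
CL = k · V = 0.2900 × 20.2 ≈ 5.86 L/h

5.86 L/h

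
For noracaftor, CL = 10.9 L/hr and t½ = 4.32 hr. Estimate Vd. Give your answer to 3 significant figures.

67.9 L

k = ln 2 / t½ = ln 2 / 4.32 = 0.1605 hr⁻¹
V = CL / k = 10.9 / 0.1605 ≈ 67.9 L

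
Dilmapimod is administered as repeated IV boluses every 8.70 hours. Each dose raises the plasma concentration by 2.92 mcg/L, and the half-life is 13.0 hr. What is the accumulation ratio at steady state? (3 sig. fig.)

2.69

k = ln 2 / 13.0 = 0.05332 hr⁻¹
Fraction remaining after one interval: e^(−kτ) = e^(−0.05332 × 8.70) = 0.6288
R = 1 / (1 − 0.6288) = 1 / 0.3712 ≈ 2.69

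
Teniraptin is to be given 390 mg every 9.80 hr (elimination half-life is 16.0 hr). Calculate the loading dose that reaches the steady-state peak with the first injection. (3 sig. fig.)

k = ln 2 / 16.0 = 0.04332 hr⁻¹
Accumulation ratio R = 1 / (1 − e^(−kτ)) = 1 / (1 − e^(−0.04332×9.80)) = 1 / (1 − 0.6541) = 2.891
Loading dose = maintenance dose × R = 390 × 2.891 ≈ 1130 mg

1130 mg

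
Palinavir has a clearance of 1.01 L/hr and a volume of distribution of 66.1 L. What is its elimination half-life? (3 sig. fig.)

k = CL / V = 1.01 / 66.1 = 0.01528 hr⁻¹
t½ = ln 2 / k = ln 2 / 0.01528 ≈ 45.4 hours

45.4 hours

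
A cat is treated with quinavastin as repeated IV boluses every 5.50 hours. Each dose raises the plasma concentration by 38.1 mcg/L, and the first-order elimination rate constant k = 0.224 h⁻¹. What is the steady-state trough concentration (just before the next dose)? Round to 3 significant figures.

15.7 mcg/L

Fraction remaining after one interval: e^(−kτ) = e^(−0.2240 × 5.50) = 0.2917
R = 1 / (1 − 0.2917) = 1.412
Css,max = 38.1 × 1.412 = 53.79 mcg/L
Css,min = Css,max × e^(−kτ) = 53.79 × 0.2917 ≈ 15.7 mcg/L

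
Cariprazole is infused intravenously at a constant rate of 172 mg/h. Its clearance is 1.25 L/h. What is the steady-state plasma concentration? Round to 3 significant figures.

Css = infusion rate / CL = 172 / 1.25 ≈ 138 µg/mL

138 µg/mL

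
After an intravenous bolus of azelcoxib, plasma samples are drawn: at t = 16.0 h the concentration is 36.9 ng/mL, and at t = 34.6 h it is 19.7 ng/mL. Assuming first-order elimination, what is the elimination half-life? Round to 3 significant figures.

k = ln(C₁/C₂) / (t₂ − t₁) = ln(36.9/19.7) / (34.6 − 16.0)
  = 0.6276 / 18.60 = 0.03374 h⁻¹
t½ = ln 2 / k = ln 2 / 0.03374 ≈ 20.5 hours

20.5 hours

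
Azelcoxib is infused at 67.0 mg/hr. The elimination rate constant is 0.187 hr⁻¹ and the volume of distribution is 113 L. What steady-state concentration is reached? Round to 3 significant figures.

CL = k · V = 0.187 × 113 = 21.13 L/hr
Css = rate / CL = 67.0 / 21.13 ≈ 3.17 mg/L

3.17 mg/L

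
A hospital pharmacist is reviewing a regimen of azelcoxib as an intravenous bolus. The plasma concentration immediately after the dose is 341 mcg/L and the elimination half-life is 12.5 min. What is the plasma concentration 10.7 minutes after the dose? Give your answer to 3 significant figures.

k = ln 2 / 12.5 = 0.05545 min⁻¹
C(t) = C₀ e^(−kt) = 341 × e^(−0.05545 × 10.7) = 341 × e^(−0.5933) = 341 × 0.5525 ≈ 188 mcg/L

188 mcg/L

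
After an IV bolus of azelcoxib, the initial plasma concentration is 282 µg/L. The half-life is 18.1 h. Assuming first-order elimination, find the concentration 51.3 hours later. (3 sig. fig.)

k = ln 2 / 18.1 = 0.03830 h⁻¹
51.3 h is 2.834 half-lives, so C = 282 × (1/2)^2.834 = 282 × 0.1402 ≈ 39.5 µg/L

39.5 µg/L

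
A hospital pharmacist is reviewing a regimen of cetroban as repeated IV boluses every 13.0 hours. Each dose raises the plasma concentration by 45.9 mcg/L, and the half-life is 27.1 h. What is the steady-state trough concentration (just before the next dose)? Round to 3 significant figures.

116 mcg/L

k = ln 2 / 27.1 = 0.02558 h⁻¹
Fraction remaining after one interval: e^(−kτ) = e^(−0.02558 × 13.0) = 0.7171
R = 1 / (1 − 0.7171) = 3.535
Css,max = 45.9 × 3.535 = 162.3 mcg/L
Css,min = Css,max × e^(−kτ) = 162.3 × 0.7171 ≈ 116 mcg/L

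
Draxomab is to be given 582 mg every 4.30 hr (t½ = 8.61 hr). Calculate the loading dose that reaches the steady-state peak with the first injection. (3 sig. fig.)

1990 mg

k = ln 2 / 8.61 = 0.08050 hr⁻¹
Accumulation ratio R = 1 / (1 − e^(−kτ)) = 1 / (1 − e^(−0.08050×4.30)) = 1 / (1 − 0.7074) = 3.418
Loading dose = maintenance dose × R = 582 × 3.418 ≈ 1990 mg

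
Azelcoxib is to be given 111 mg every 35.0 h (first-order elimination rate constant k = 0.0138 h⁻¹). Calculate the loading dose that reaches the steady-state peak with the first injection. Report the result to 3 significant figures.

Accumulation ratio R = 1 / (1 − e^(−kτ)) = 1 / (1 − e^(−0.01380×35.0)) = 1 / (1 − 0.6169) = 2.610
Loading dose = maintenance dose × R = 111 × 2.610 ≈ 290 mg

290 mg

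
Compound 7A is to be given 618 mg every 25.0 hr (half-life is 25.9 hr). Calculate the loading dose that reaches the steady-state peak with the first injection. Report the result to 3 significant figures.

k = ln 2 / 25.9 = 0.02676 hr⁻¹
Accumulation ratio R = 1 / (1 − e^(−kτ)) = 1 / (1 − e^(−0.02676×25.0)) = 1 / (1 − 0.5122) = 2.050
Loading dose = maintenance dose × R = 618 × 2.050 ≈ 1270 mg

1270 mg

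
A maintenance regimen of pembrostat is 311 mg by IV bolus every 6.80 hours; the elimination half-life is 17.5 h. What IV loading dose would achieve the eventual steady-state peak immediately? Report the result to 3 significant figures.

k = ln 2 / 17.5 = 0.03961 h⁻¹
Accumulation ratio R = 1 / (1 − e^(−kτ)) = 1 / (1 − e^(−0.03961×6.80)) = 1 / (1 − 0.7639) = 4.235
Loading dose = maintenance dose × R = 311 × 4.235 ≈ 1320 mg

1320 mg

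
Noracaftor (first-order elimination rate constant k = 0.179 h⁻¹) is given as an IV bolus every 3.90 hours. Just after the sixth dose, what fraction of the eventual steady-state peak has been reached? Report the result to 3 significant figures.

f_n = 1 − e^(−nkτ) = 1 − e^(−6 × 0.1790 × 3.90) = 1 − e^(−4.189) = 1 − 0.01517 ≈ 0.985

0.985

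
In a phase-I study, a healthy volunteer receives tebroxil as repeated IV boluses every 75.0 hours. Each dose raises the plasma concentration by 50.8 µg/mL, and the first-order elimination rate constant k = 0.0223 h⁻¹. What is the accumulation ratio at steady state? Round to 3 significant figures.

1.23

Fraction remaining after one interval: e^(−kτ) = e^(−0.02230 × 75.0) = 0.1878
R = 1 / (1 − 0.1878) = 1 / 0.8122 ≈ 1.23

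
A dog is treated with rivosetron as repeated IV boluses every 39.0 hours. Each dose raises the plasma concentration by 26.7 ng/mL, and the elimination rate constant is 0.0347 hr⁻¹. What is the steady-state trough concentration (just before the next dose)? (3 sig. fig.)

Fraction remaining after one interval: e^(−kτ) = e^(−0.03470 × 39.0) = 0.2584
R = 1 / (1 − 0.2584) = 1.348
Css,max = 26.7 × 1.348 = 36.00 ng/mL
Css,min = Css,max × e^(−kτ) = 36.00 × 0.2584 ≈ 9.30 ng/mL

9.30 ng/mL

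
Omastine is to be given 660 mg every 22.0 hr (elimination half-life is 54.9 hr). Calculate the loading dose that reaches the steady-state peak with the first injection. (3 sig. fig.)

k = ln 2 / 54.9 = 0.01263 hr⁻¹
Accumulation ratio R = 1 / (1 − e^(−kτ)) = 1 / (1 − e^(−0.01263×22.0)) = 1 / (1 − 0.7575) = 4.123
Loading dose = maintenance dose × R = 660 × 4.123 ≈ 2720 mg

2720 mg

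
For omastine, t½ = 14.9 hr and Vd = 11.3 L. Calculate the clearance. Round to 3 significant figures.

0.526 L/hr

k = ln 2 / t½ = ln 2 / 14.9 = 0.04652 hr⁻¹
CL = k · V = 0.04652 × 11.3 ≈ 0.526 L/hr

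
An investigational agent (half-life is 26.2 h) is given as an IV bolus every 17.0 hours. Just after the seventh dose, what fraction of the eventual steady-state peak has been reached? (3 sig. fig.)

k = ln 2 / 26.2 = 0.02646 h⁻¹
f_n = 1 − e^(−nkτ) = 1 − e^(−7 × 0.02646 × 17.0) = 1 − e^(−3.148) = 1 − 0.04293 ≈ 0.957

0.957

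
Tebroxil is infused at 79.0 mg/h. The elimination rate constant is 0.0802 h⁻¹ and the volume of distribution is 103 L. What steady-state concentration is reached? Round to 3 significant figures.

CL = k · V = 0.0802 × 103 = 8.261 L/h
Css = rate / CL = 79.0 / 8.261 ≈ 9.56 µg/mL

9.56 µg/mL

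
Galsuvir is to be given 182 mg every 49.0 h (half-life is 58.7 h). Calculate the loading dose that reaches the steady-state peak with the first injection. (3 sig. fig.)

414 mg

k = ln 2 / 58.7 = 0.01181 h⁻¹
Accumulation ratio R = 1 / (1 − e^(−kτ)) = 1 / (1 − e^(−0.01181×49.0)) = 1 / (1 − 0.5607) = 2.276
Loading dose = maintenance dose × R = 182 × 2.276 ≈ 414 mg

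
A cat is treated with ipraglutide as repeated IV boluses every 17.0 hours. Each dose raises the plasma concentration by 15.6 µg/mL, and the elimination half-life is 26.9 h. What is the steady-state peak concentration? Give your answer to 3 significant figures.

k = ln 2 / 26.9 = 0.02577 h⁻¹
Fraction remaining after one interval: e^(−kτ) = e^(−0.02577 × 17.0) = 0.6453
R = 1 / (1 − 0.6453) = 2.819
Css,max = 15.6 × 2.819 ≈ 44.0 µg/mL

44.0 µg/mL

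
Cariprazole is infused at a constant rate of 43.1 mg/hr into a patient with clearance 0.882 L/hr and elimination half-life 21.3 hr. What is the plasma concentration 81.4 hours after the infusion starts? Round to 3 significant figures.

Css = rate / CL = 43.1 / 0.882 = 48.87 µg/mL
k = ln 2 / 21.3 = 0.03254 hr⁻¹
C(t) = Css (1 − e^(−kt)) = 48.87 × (1 − e^(−2.649)) = 48.87 × 0.9293 ≈ 45.4 µg/mL

45.4 µg/mL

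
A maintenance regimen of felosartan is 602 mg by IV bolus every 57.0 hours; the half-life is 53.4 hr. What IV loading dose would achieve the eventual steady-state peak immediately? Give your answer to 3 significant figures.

k = ln 2 / 53.4 = 0.01298 hr⁻¹
Accumulation ratio R = 1 / (1 − e^(−kτ)) = 1 / (1 − e^(−0.01298×57.0)) = 1 / (1 − 0.4772) = 1.913
Loading dose = maintenance dose × R = 602 × 1.913 ≈ 1150 mg

1150 mg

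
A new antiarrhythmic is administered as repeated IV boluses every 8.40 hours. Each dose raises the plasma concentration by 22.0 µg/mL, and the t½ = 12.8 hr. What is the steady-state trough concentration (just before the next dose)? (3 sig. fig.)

k = ln 2 / 12.8 = 0.05415 hr⁻¹
Fraction remaining after one interval: e^(−kτ) = e^(−0.05415 × 8.40) = 0.6345
R = 1 / (1 − 0.6345) = 2.736
Css,max = 22.0 × 2.736 = 60.20 µg/mL
Css,min = Css,max × e^(−kτ) = 60.20 × 0.6345 ≈ 38.2 µg/mL

38.2 µg/mL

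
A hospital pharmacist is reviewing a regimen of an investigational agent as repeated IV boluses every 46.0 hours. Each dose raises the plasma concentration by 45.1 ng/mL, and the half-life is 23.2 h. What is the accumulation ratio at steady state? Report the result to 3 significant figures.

k = ln 2 / 23.2 = 0.02988 h⁻¹
Fraction remaining after one interval: e^(−kτ) = e^(−0.02988 × 46.0) = 0.2530
R = 1 / (1 − 0.2530) = 1 / 0.7470 ≈ 1.34

1.34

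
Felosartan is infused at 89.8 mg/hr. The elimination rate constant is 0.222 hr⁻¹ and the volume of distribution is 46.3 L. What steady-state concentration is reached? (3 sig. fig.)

CL = k · V = 0.222 × 46.3 = 10.28 L/hr
Css = rate / CL = 89.8 / 10.28 ≈ 8.74 mg/L

8.74 mg/L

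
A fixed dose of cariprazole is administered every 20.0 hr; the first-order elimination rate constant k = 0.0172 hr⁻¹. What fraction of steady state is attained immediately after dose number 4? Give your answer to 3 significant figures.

f_n = 1 − e^(−nkτ) = 1 − e^(−4 × 0.01720 × 20.0) = 1 − e^(−1.376) = 1 − 0.2526 ≈ 0.747

0.747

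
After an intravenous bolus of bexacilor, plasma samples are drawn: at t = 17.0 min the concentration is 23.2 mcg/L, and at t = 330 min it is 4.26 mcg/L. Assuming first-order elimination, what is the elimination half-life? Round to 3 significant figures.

128 minutes

k = ln(C₁/C₂) / (t₂ − t₁) = ln(23.2/4.26) / (330 − 17.0)
  = 1.695 / 313.0 = 0.005415 min⁻¹
t½ = ln 2 / k = ln 2 / 0.005415 ≈ 128 minutes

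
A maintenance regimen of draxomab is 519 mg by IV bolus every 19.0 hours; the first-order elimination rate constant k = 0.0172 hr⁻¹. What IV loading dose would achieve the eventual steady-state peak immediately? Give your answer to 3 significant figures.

1860 mg

Accumulation ratio R = 1 / (1 − e^(−kτ)) = 1 / (1 − e^(−0.01720×19.0)) = 1 / (1 − 0.7212) = 3.587
Loading dose = maintenance dose × R = 519 × 3.587 ≈ 1860 mg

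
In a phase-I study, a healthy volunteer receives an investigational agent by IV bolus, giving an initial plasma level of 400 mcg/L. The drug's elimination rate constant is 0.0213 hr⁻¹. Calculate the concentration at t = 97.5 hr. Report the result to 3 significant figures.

50.1 mcg/L

C(t) = C₀ e^(−kt) = 400 × e^(−0.02130 × 97.5) = 400 × e^(−2.077) = 400 × 0.1253 ≈ 50.1 mcg/L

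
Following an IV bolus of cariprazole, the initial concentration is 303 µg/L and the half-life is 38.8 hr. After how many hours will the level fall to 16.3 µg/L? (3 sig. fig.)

k = ln 2 / 38.8 = 0.01786 hr⁻¹
C(t) = C₀ e^(−kt)  ⇒  t = ln(C₀/C) / k
t = ln(303/16.3) / 0.01786 = 2.923 / 0.01786 ≈ 164 hours

164 hours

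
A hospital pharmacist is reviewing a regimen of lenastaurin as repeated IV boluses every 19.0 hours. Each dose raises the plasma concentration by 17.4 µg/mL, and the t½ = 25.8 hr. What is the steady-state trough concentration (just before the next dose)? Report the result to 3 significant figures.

26.1 µg/mL

k = ln 2 / 25.8 = 0.02687 hr⁻¹
Fraction remaining after one interval: e^(−kτ) = e^(−0.02687 × 19.0) = 0.6002
R = 1 / (1 − 0.6002) = 2.501
Css,max = 17.4 × 2.501 = 43.52 µg/mL
Css,min = Css,max × e^(−kτ) = 43.52 × 0.6002 ≈ 26.1 µg/mL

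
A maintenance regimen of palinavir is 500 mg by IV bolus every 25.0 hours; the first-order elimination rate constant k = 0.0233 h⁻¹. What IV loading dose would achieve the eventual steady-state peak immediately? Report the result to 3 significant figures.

1130 mg

Accumulation ratio R = 1 / (1 − e^(−kτ)) = 1 / (1 − e^(−0.02330×25.0)) = 1 / (1 − 0.5585) = 2.265
Loading dose = maintenance dose × R = 500 × 2.265 ≈ 1130 mg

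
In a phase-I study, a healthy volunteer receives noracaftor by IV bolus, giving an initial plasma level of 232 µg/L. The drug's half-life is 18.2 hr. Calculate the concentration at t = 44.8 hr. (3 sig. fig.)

42.1 µg/L

k = ln 2 / 18.2 = 0.03809 hr⁻¹
C(t) = C₀ e^(−kt) = 232 × e^(−0.03809 × 44.8) = 232 × e^(−1.706) = 232 × 0.1816 ≈ 42.1 µg/L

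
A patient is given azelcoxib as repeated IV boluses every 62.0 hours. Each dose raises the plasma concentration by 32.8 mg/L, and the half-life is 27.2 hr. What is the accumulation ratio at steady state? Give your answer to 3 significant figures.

1.26

k = ln 2 / 27.2 = 0.02548 hr⁻¹
Fraction remaining after one interval: e^(−kτ) = e^(−0.02548 × 62.0) = 0.2060
R = 1 / (1 − 0.2060) = 1 / 0.7940 ≈ 1.26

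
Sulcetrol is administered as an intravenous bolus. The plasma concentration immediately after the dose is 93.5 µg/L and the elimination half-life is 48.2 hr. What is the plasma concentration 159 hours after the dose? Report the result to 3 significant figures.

k = ln 2 / 48.2 = 0.01438 hr⁻¹
159 hr is 3.299 half-lives, so C = 93.5 × (1/2)^3.299 = 93.5 × 0.1016 ≈ 9.50 µg/L

9.50 µg/L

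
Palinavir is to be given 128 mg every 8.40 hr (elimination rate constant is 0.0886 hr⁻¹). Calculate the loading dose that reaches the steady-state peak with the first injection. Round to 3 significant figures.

Accumulation ratio R = 1 / (1 − e^(−kτ)) = 1 / (1 − e^(−0.08860×8.40)) = 1 / (1 − 0.4751) = 1.905
Loading dose = maintenance dose × R = 128 × 1.905 ≈ 244 mg

244 mg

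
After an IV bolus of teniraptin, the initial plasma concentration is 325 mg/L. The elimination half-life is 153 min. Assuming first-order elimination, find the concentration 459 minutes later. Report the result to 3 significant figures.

40.6 mg/L

k = ln 2 / 153 = 0.004530 min⁻¹
459 min is 3.000 half-lives, so C = 325 × (1/2)^3.000 = 325 × 0.1250 ≈ 40.6 mg/L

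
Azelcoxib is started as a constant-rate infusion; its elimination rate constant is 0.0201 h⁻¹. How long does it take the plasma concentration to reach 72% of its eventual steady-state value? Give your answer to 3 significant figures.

f = 1 − e^(−kt)  ⇒  t = −ln(1 − f) / k
t = −ln(1 − 0.72) / 0.02010 = 1.273 / 0.02010 ≈ 63.3 hours

63.3 hours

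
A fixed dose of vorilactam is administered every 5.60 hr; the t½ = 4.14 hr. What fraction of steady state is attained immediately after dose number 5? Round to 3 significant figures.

0.991

k = ln 2 / 4.14 = 0.1674 hr⁻¹
f_n = 1 − e^(−nkτ) = 1 − e^(−5 × 0.1674 × 5.60) = 1 − e^(−4.688) = 1 − 0.009206 ≈ 0.991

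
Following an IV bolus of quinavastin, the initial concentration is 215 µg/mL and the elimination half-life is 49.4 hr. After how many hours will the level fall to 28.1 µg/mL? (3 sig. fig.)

145 hours

k = ln 2 / 49.4 = 0.01403 hr⁻¹
C(t) = C₀ e^(−kt)  ⇒  t = ln(C₀/C) / k
t = ln(215/28.1) / 0.01403 = 2.035 / 0.01403 ≈ 145 hours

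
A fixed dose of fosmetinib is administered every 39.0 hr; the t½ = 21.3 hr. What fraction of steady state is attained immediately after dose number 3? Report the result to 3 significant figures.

0.978

k = ln 2 / 21.3 = 0.03254 hr⁻¹
f_n = 1 − e^(−nkτ) = 1 − e^(−3 × 0.03254 × 39.0) = 1 − e^(−3.807) = 1 − 0.02221 ≈ 0.978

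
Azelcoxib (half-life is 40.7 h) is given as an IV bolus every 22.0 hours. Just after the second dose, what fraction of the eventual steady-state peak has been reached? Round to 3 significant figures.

0.527

k = ln 2 / 40.7 = 0.01703 h⁻¹
f_n = 1 − e^(−nkτ) = 1 − e^(−2 × 0.01703 × 22.0) = 1 − e^(−0.7493) = 1 − 0.4727 ≈ 0.527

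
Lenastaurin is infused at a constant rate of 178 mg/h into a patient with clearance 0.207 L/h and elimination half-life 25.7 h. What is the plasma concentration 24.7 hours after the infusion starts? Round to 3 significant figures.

418 mg/L

Css = rate / CL = 178 / 0.207 = 859.9 mg/L
k = ln 2 / 25.7 = 0.02697 h⁻¹
C(t) = Css (1 − e^(−kt)) = 859.9 × (1 − e^(−0.6662)) = 859.9 × 0.4863 ≈ 418 mg/L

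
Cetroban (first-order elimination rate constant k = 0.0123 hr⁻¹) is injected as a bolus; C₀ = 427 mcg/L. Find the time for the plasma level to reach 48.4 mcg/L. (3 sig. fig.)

177 hours

C(t) = C₀ e^(−kt)  ⇒  t = ln(C₀/C) / k
t = ln(427/48.4) / 0.01230 = 2.177 / 0.01230 ≈ 177 hours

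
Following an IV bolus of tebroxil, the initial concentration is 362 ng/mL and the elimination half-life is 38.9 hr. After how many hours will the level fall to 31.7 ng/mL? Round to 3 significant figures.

k = ln 2 / 38.9 = 0.01782 hr⁻¹
C(t) = C₀ e^(−kt)  ⇒  t = ln(C₀/C) / k
t = ln(362/31.7) / 0.01782 = 2.435 / 0.01782 ≈ 137 hours

137 hours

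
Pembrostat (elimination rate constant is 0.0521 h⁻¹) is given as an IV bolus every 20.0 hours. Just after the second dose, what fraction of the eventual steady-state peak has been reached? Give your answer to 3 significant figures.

f_n = 1 − e^(−nkτ) = 1 − e^(−2 × 0.05210 × 20.0) = 1 − e^(−2.084) = 1 − 0.1244 ≈ 0.876

0.876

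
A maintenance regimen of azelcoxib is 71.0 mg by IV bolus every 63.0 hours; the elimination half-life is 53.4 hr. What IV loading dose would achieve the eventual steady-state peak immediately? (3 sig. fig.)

127 mg

k = ln 2 / 53.4 = 0.01298 hr⁻¹
Accumulation ratio R = 1 / (1 − e^(−kτ)) = 1 / (1 − e^(−0.01298×63.0)) = 1 / (1 − 0.4414) = 1.790
Loading dose = maintenance dose × R = 71.0 × 1.790 ≈ 127 mg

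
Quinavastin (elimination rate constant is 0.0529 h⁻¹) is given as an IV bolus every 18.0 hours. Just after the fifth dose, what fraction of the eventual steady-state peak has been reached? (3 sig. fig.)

0.991

f_n = 1 − e^(−nkτ) = 1 − e^(−5 × 0.05290 × 18.0) = 1 − e^(−4.761) = 1 − 0.008557 ≈ 0.991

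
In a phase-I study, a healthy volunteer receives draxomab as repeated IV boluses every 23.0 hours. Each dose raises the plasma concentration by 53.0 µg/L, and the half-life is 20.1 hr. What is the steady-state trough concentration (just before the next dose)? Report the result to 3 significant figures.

43.8 µg/L

k = ln 2 / 20.1 = 0.03448 hr⁻¹
Fraction remaining after one interval: e^(−kτ) = e^(−0.03448 × 23.0) = 0.4524
R = 1 / (1 − 0.4524) = 1.826
Css,max = 53.0 × 1.826 = 96.79 µg/L
Css,min = Css,max × e^(−kτ) = 96.79 × 0.4524 ≈ 43.8 µg/L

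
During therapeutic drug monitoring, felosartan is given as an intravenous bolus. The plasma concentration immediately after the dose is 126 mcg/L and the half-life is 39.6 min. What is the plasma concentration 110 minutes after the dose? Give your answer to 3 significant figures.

k = ln 2 / 39.6 = 0.01750 min⁻¹
C(t) = C₀ e^(−kt) = 126 × e^(−0.01750 × 110) = 126 × e^(−1.925) = 126 × 0.1458 ≈ 18.4 mcg/L

18.4 mcg/L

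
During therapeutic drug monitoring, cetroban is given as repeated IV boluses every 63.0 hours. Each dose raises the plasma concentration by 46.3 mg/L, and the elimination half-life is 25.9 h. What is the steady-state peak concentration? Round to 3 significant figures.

56.8 mg/L

k = ln 2 / 25.9 = 0.02676 h⁻¹
Fraction remaining after one interval: e^(−kτ) = e^(−0.02676 × 63.0) = 0.1853
R = 1 / (1 − 0.1853) = 1.227
Css,max = 46.3 × 1.227 ≈ 56.8 mg/L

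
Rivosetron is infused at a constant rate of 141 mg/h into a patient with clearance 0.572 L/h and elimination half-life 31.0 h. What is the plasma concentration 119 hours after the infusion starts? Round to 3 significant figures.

229 µg/mL

Css = rate / CL = 141 / 0.572 = 246.5 µg/mL
k = ln 2 / 31.0 = 0.02236 h⁻¹
C(t) = Css (1 − e^(−kt)) = 246.5 × (1 − e^(−2.661)) = 246.5 × 0.9301 ≈ 229 µg/mL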